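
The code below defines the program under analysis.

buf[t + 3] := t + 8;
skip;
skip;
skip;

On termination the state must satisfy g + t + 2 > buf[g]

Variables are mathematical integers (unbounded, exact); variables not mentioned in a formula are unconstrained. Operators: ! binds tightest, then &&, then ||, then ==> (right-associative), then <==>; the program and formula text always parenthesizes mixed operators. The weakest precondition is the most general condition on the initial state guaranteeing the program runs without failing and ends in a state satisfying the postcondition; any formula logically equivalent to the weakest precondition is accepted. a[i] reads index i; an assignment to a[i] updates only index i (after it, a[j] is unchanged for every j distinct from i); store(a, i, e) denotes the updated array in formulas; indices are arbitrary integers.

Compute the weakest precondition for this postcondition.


Working backward. After the program, the postcondition g + t + 2 > buf[g] must hold; in canonical form it is g + t > buf[g] - 2.
Before skip: g + t > buf[g] - 2
Before skip: g + t > buf[g] - 2
Before skip: g + t > buf[g] - 2
Before buf[t + 3] := t + 8: g + t > store(buf, t + 3, t + 8)[g] - 2
Answer: WP = g + t > store(buf, t + 3, t + 8)[g] - 2


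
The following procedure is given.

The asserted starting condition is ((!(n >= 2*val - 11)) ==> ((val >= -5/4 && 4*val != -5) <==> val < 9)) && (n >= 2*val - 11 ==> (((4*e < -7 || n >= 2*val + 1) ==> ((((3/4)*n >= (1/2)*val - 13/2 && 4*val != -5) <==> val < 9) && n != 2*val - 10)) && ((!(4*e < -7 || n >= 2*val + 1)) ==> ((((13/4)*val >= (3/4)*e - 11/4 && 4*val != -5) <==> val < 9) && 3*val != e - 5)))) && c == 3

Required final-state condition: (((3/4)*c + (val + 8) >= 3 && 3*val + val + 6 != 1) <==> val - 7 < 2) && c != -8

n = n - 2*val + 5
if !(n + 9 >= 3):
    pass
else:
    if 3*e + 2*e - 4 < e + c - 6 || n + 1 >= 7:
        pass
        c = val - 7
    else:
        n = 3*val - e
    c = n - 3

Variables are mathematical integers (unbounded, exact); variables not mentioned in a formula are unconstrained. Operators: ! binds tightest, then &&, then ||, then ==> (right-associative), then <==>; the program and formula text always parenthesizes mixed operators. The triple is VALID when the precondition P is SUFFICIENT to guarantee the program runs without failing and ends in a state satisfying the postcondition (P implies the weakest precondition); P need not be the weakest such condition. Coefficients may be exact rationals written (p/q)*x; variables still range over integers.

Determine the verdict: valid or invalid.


Working backward. After the program, the postcondition (((3/4)*c + (val + 8) >= 3 && 3*val + val + 6 != 1) <==> val - 7 < 2) && c != -8 must hold; in canonical form it is (((3/4)*c + val >= -5 && 4*val != -5) <==> val < 9) && c != -8.
Then branch requires (((3/4)*c + val >= -5 && 4*val != -5) <==> val < 9) && c != -8; else branch requires ((4*e < c - 2 || n >= 6) ==> ((((3/4)*n + val >= -11/4 && 4*val != -5) <==> val < 9) && n != -5)) && ((!(4*e < c - 2 || n >= 6)) ==> ((((13/4)*val >= (3/4)*e - 11/4 && 4*val != -5) <==> val < 9) && 3*val != e - 5)).
Before the if: ((!(n >= -6)) ==> ((((3/4)*c + val >= -5 && 4*val != -5) <==> val < 9) && c != -8)) && (n >= -6 ==> (((4*e < c - 2 || n >= 6) ==> ((((3/4)*n + val >= -11/4 && 4*val != -5) <==> val < 9) && n != -5)) && ((!(4*e < c - 2 || n >= 6)) ==> ((((13/4)*val >= (3/4)*e - 11/4 && 4*val != -5) <==> val < 9) && 3*val != e - 5))))
Before n := n - 2*val + 5: ((!(n >= 2*val - 11)) ==> ((((3/4)*c + val >= -5 && 4*val != -5) <==> val < 9) && c != -8)) && (n >= 2*val - 11 ==> (((4*e < c - 2 || n >= 2*val + 1) ==> ((((3/4)*n >= (1/2)*val - 13/2 && 4*val != -5) <==> val < 9) && n != 2*val - 10)) && ((!(4*e < c - 2 || n >= 2*val + 1)) ==> ((((13/4)*val >= (3/4)*e - 11/4 && 4*val != -5) <==> val < 9) && 3*val != e - 5))))
The weakest precondition is ((!(n >= 2*val - 11)) ==> ((((3/4)*c + val >= -5 && 4*val != -5) <==> val < 9) && c != -8)) && (n >= 2*val - 11 ==> (((4*e < c - 2 || n >= 2*val + 1) ==> ((((3/4)*n >= (1/2)*val - 13/2 && 4*val != -5) <==> val < 9) && n != 2*val - 10)) && ((!(4*e < c - 2 || n >= 2*val + 1)) ==> ((((13/4)*val >= (3/4)*e - 11/4 && 4*val != -5) <==> val < 9) && 3*val != e - 5)))).
Check whether ((!(n >= 2*val - 11)) ==> ((val >= -5/4 && 4*val != -5) <==> val < 9)) && (n >= 2*val - 11 ==> (((4*e < -7 || n >= 2*val + 1) ==> ((((3/4)*n >= (1/2)*val - 13/2 && 4*val != -5) <==> val < 9) && n != 2*val - 10)) && ((!(4*e < -7 || n >= 2*val + 1)) ==> ((((13/4)*val >= (3/4)*e - 11/4 && 4*val != -5) <==> val < 9) && 3*val != e - 5)))) && c == 3 implies it.
Countermodel: at the initial state c = 3, e = -1, n = -13, val = -1, the precondition holds but the weakest precondition fails.
Answer: invalid


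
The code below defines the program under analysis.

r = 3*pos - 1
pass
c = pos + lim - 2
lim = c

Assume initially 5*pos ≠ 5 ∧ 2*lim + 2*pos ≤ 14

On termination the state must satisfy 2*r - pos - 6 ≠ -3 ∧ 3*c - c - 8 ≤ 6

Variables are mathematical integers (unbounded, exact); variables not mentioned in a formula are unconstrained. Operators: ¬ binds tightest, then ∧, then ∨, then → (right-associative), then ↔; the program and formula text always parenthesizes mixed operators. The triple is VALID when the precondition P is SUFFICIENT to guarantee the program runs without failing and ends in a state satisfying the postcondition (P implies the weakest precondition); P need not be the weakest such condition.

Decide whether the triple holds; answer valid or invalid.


Working backward. After the program, the postcondition 2*r - pos - 6 ≠ -3 ∧ 3*c - c - 8 ≤ 6 must hold; in canonical form it is 2*r ≠ pos + 3 ∧ 2*c ≤ 14.
Before lim := c: 2*r ≠ pos + 3 ∧ 2*c ≤ 14
Before c := pos + lim - 2: 2*r ≠ pos + 3 ∧ 2*lim + 2*pos ≤ 18
Before skip: 2*r ≠ pos + 3 ∧ 2*lim + 2*pos ≤ 18
Before r := 3*pos - 1: 5*pos ≠ 5 ∧ 2*lim + 2*pos ≤ 18
The weakest precondition is 5*pos ≠ 5 ∧ 2*lim + 2*pos ≤ 18.
Check whether 5*pos ≠ 5 ∧ 2*lim + 2*pos ≤ 14 implies it.
Every state satisfying the precondition satisfies the weakest precondition: the implication holds.
Answer: valid


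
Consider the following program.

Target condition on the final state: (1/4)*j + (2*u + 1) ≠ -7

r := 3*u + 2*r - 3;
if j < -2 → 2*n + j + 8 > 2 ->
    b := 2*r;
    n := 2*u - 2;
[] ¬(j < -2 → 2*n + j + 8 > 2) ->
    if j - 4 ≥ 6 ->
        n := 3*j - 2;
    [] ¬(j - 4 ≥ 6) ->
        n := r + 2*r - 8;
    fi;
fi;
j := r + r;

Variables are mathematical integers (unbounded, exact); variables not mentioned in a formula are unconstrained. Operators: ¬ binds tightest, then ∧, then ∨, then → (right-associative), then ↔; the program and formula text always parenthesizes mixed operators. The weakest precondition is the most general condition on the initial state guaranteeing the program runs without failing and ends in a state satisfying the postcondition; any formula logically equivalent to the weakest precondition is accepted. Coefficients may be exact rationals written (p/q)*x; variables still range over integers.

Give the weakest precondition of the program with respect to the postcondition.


Working backward. After the program, the postcondition (1/4)*j + (2*u + 1) ≠ -7 must hold; in canonical form it is (1/4)*j + 2*u ≠ -8.
Before j := r + r: (1/2)*r + 2*u ≠ -8
Then branch requires (1/2)*r + 2*u ≠ -8; else branch requires (j ≥ 10 → (1/2)*r + 2*u ≠ -8) ∧ ((¬(j ≥ 10)) → (1/2)*r + 2*u ≠ -8).
Before the if: ((j < -2 → j + 2*n > -6) → (1/2)*r + 2*u ≠ -8) ∧ ((¬(j < -2 → j + 2*n > -6)) → ((j ≥ 10 → (1/2)*r + 2*u ≠ -8) ∧ ((¬(j ≥ 10)) → (1/2)*r + 2*u ≠ -8)))
Before r := 3*u + 2*r - 3: ((j < -2 → j + 2*n > -6) → r + (7/2)*u ≠ -13/2) ∧ ((¬(j < -2 → j + 2*n > -6)) → ((j ≥ 10 → r + (7/2)*u ≠ -13/2) ∧ ((¬(j ≥ 10)) → r + (7/2)*u ≠ -13/2)))
Answer: WP = ((j < -2 → j + 2*n > -6) → r + (7/2)*u ≠ -13/2) ∧ ((¬(j < -2 → j + 2*n > -6)) → ((j ≥ 10 → r + (7/2)*u ≠ -13/2) ∧ ((¬(j ≥ 10)) → r + (7/2)*u ≠ -13/2)))


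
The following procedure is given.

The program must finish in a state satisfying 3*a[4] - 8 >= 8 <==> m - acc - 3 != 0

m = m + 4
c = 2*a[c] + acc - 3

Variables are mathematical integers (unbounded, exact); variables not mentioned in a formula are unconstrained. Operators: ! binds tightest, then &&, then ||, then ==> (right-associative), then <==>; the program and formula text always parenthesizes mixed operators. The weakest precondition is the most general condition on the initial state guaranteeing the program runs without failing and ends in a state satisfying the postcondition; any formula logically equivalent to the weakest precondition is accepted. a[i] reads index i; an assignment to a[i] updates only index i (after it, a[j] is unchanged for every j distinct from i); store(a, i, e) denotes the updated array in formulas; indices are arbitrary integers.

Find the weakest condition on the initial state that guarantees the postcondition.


Working backward. After the program, the postcondition 3*a[4] - 8 >= 8 <==> m - acc - 3 != 0 must hold; in canonical form it is 3*a[4] >= 16 <==> m != acc + 3.
Before c := 2*a[c] + acc - 3: 3*a[4] >= 16 <==> m != acc + 3
Before m := m + 4: 3*a[4] >= 16 <==> m != acc - 1
Answer: WP = 3*a[4] >= 16 <==> m != acc - 1


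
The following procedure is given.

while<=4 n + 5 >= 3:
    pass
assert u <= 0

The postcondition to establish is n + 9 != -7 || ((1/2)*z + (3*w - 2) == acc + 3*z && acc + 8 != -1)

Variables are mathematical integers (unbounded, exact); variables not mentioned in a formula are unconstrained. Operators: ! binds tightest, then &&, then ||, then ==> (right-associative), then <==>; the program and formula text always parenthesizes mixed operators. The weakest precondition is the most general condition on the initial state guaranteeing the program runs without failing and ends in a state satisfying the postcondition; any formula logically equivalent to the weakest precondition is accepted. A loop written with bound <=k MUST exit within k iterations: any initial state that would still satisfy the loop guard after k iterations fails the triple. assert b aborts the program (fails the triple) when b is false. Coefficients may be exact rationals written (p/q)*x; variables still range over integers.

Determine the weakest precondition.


Working backward. After the program, the postcondition n + 9 != -7 || ((1/2)*z + (3*w - 2) == acc + 3*z && acc + 8 != -1) must hold; in canonical form it is n != -16 || (3*w == acc + (5/2)*z + 2 && acc != -9).
Before assert u <= 0: u <= 0 && (n != -16 || (3*w == acc + (5/2)*z + 2 && acc != -9))
Before the loop (bound <=4), unroll the exhaustion recursion (WP_0 = exit-now case; WP_j = one more guarded iteration, up to j = 4):
  WP_0: (!(n >= -2)) && u <= 0 && (n != -16 || (3*w == acc + (5/2)*z + 2 && acc != -9))
  WP_1: (n >= -2 ==> ((!(n >= -2)) && u <= 0 && (n != -16 || (3*w == acc + (5/2)*z + 2 && acc != -9)))) && ((!(n >= -2)) ==> (u <= 0 && (n != -16 || (3*w == acc + (5/2)*z + 2 && acc != -9))))
  WP_2: (n >= -2 ==> ((n >= -2 ==> ((!(n >= -2)) && u <= 0 && (n != -16 || (3*w == acc + (5/2)*z + 2 && acc != -9)))) && ((!(n >= -2)) ==> (u <= 0 && (n != -16 || (3*w == acc + (5/2)*z + 2 && acc != -9)))))) && ((!(n >= -2)) ==> (u <= 0 && (n != -16 || (3*w == acc + (5/2)*z + 2 && acc != -9))))
  WP_3: (n >= -2 ==> ((n >= -2 ==> ((n >= -2 ==> ((!(n >= -2)) && u <= 0 && (n != -16 || (3*w == acc + (5/2)*z + 2 && acc != -9)))) && ((!(n >= -2)) ==> (u <= 0 && (n != -16 || (3*w == acc + (5/2)*z + 2 && acc != -9)))))) && ((!(n >= -2)) ==> (u <= 0 && (n != -16 || (3*w == acc + (5/2)*z + 2 && acc != -9)))))) && ((!(n >= -2)) ==> (u <= 0 && (n != -16 || (3*w == acc + (5/2)*z + 2 && acc != -9))))
  WP_4: (n >= -2 ==> ((n >= -2 ==> ((n >= -2 ==> ((n >= -2 ==> ((!(n >= -2)) && u <= 0 && (n != -16 || (3*w == acc + (5/2)*z + 2 && acc != -9)))) && ((!(n >= -2)) ==> (u <= 0 && (n != -16 || (3*w == acc + (5/2)*z + 2 && acc != -9)))))) && ((!(n >= -2)) ==> (u <= 0 && (n != -16 || (3*w == acc + (5/2)*z + 2 && acc != -9)))))) && ((!(n >= -2)) ==> (u <= 0 && (n != -16 || (3*w == acc + (5/2)*z + 2 && acc != -9)))))) && ((!(n >= -2)) ==> (u <= 0 && (n != -16 || (3*w == acc + (5/2)*z + 2 && acc != -9))))
So before the loop: (n >= -2 ==> ((n >= -2 ==> ((n >= -2 ==> ((n >= -2 ==> ((!(n >= -2)) && u <= 0 && (n != -16 || (3*w == acc + (5/2)*z + 2 && acc != -9)))) && ((!(n >= -2)) ==> (u <= 0 && (n != -16 || (3*w == acc + (5/2)*z + 2 && acc != -9)))))) && ((!(n >= -2)) ==> (u <= 0 && (n != -16 || (3*w == acc + (5/2)*z + 2 && acc != -9)))))) && ((!(n >= -2)) ==> (u <= 0 && (n != -16 || (3*w == acc + (5/2)*z + 2 && acc != -9)))))) && ((!(n >= -2)) ==> (u <= 0 && (n != -16 || (3*w == acc + (5/2)*z + 2 && acc != -9))))
Answer: WP = (n >= -2 ==> ((n >= -2 ==> ((n >= -2 ==> ((n >= -2 ==> ((!(n >= -2)) && u <= 0 && (n != -16 || (3*w == acc + (5/2)*z + 2 && acc != -9)))) && ((!(n >= -2)) ==> (u <= 0 && (n != -16 || (3*w == acc + (5/2)*z + 2 && acc != -9)))))) && ((!(n >= -2)) ==> (u <= 0 && (n != -16 || (3*w == acc + (5/2)*z + 2 && acc != -9)))))) && ((!(n >= -2)) ==> (u <= 0 && (n != -16 || (3*w == acc + (5/2)*z + 2 && acc != -9)))))) && ((!(n >= -2)) ==> (u <= 0 && (n != -16 || (3*w == acc + (5/2)*z + 2 && acc != -9))))


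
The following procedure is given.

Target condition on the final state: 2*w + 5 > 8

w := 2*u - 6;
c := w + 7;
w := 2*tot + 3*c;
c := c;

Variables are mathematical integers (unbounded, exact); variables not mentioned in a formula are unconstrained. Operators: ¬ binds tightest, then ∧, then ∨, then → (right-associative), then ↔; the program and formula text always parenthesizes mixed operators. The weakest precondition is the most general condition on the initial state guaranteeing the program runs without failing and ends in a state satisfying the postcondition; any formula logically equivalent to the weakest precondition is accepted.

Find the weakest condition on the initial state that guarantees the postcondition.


Working backward. After the program, the postcondition 2*w + 5 > 8 must hold; in canonical form it is 2*w > 3.
Before c := c: 2*w > 3
Before w := 2*tot + 3*c: 6*c + 4*tot > 3
Before c := w + 7: 4*tot + 6*w > -39
Before w := 2*u - 6: 4*tot + 12*u > -3
Answer: WP = 4*tot + 12*u > -3


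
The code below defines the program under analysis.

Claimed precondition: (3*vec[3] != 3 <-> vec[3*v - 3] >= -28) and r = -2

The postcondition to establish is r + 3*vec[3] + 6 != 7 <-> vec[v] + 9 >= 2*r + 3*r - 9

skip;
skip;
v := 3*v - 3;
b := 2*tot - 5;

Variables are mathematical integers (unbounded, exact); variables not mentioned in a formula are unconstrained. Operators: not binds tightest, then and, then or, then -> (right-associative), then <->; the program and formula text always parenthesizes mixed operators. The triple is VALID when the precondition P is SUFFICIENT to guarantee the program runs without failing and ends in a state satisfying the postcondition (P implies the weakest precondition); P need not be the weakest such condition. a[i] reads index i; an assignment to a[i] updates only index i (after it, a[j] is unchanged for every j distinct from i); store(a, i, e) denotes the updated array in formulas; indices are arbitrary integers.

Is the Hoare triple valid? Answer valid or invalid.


Working backward. After the program, the postcondition r + 3*vec[3] + 6 != 7 <-> vec[v] + 9 >= 2*r + 3*r - 9 must hold; in canonical form it is 3*vec[3] + r != 1 <-> vec[v] >= 5*r - 18.
Before b := 2*tot - 5: 3*vec[3] + r != 1 <-> vec[v] >= 5*r - 18
Before v := 3*v - 3: 3*vec[3] + r != 1 <-> vec[3*v - 3] >= 5*r - 18
Before skip: 3*vec[3] + r != 1 <-> vec[3*v - 3] >= 5*r - 18
Before skip: 3*vec[3] + r != 1 <-> vec[3*v - 3] >= 5*r - 18
The weakest precondition is 3*vec[3] + r != 1 <-> vec[3*v - 3] >= 5*r - 18.
Check whether (3*vec[3] != 3 <-> vec[3*v - 3] >= -28) and r = -2 implies it.
Every state satisfying the precondition satisfies the weakest precondition: the implication holds.
Answer: valid


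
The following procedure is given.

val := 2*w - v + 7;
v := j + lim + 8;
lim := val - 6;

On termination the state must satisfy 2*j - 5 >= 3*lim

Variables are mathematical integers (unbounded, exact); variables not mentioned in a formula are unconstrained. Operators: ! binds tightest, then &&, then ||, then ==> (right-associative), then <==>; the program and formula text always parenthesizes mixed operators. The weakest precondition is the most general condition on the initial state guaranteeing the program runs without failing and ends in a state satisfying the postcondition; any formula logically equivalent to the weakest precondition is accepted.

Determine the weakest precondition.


Working backward. After the program, the postcondition 2*j - 5 >= 3*lim must hold; in canonical form it is 2*j >= 3*lim + 5.
Before lim := val - 6: 2*j >= 3*val - 13
Before v := j + lim + 8: 2*j >= 3*val - 13
Before val := 2*w - v + 7: 2*j + 3*v >= 6*w + 8
Answer: WP = 2*j + 3*v >= 6*w + 8


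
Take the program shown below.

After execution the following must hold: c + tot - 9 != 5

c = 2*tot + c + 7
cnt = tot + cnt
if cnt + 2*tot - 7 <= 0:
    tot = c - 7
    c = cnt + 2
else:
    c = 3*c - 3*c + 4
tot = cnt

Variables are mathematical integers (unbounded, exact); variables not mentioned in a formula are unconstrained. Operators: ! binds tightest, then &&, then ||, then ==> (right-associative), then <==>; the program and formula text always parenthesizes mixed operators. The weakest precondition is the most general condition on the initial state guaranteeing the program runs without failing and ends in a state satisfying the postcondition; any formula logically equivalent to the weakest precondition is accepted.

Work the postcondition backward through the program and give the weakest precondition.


Working backward. After the program, the postcondition c + tot - 9 != 5 must hold; in canonical form it is c + tot != 14.
Before tot := cnt: c + cnt != 14
Then branch requires 2*cnt != 12; else branch requires cnt != 10.
Before the if: (cnt + 2*tot <= 7 ==> 2*cnt != 12) && ((!(cnt + 2*tot <= 7)) ==> cnt != 10)
Before cnt := tot + cnt: (cnt + 3*tot <= 7 ==> 2*cnt + 2*tot != 12) && ((!(cnt + 3*tot <= 7)) ==> cnt + tot != 10)
Before c := 2*tot + c + 7: (cnt + 3*tot <= 7 ==> 2*cnt + 2*tot != 12) && ((!(cnt + 3*tot <= 7)) ==> cnt + tot != 10)
Answer: WP = (cnt + 3*tot <= 7 ==> 2*cnt + 2*tot != 12) && ((!(cnt + 3*tot <= 7)) ==> cnt + tot != 10)


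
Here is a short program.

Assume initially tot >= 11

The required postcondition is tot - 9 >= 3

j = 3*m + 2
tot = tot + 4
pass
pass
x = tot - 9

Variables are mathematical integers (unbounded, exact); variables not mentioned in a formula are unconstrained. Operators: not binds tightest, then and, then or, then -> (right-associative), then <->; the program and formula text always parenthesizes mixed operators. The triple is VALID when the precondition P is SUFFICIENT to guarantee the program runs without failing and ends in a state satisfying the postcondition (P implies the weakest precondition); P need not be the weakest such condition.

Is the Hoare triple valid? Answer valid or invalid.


Working backward. After the program, the postcondition tot - 9 >= 3 must hold; in canonical form it is tot >= 12.
Before x := tot - 9: tot >= 12
Before skip: tot >= 12
Before skip: tot >= 12
Before tot := tot + 4: tot >= 8
Before j := 3*m + 2: tot >= 8
The weakest precondition is tot >= 8.
Check whether tot >= 11 implies it.
Every state satisfying the precondition satisfies the weakest precondition: the implication holds.
Answer: valid


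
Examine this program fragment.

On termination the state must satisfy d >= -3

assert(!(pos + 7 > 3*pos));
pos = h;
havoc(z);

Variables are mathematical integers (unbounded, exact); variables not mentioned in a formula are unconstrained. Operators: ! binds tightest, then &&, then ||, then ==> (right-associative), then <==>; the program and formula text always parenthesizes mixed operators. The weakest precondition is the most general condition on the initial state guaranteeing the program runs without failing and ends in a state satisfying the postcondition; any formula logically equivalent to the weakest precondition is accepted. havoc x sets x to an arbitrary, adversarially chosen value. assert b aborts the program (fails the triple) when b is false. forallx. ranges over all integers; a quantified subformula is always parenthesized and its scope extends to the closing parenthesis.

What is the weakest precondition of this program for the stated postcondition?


Working backward. After the program, d >= -3 must hold.
Before havoc z: d >= -3
Before pos := h: d >= -3
Before assert !(pos + 7 > 3*pos): (!(2*pos < 7)) && d >= -3
Answer: WP = (!(2*pos < 7)) && d >= -3


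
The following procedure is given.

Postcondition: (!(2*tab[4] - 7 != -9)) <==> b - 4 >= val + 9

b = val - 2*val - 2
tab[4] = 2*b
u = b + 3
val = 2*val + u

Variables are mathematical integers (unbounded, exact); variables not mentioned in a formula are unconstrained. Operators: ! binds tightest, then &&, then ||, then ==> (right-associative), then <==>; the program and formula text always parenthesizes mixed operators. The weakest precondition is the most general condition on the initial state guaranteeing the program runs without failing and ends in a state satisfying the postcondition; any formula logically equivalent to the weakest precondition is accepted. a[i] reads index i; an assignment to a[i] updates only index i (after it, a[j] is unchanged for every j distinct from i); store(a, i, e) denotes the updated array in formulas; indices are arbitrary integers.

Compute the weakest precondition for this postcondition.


Working backward. After the program, the postcondition (!(2*tab[4] - 7 != -9)) <==> b - 4 >= val + 9 must hold; in canonical form it is (!(2*tab[4] != -2)) <==> b >= val + 13.
Before val := 2*val + u: (!(2*tab[4] != -2)) <==> b >= u + 2*val + 13
Before u := b + 3: (!(2*tab[4] != -2)) <==> 2*val <= -16
Before tab[4] := 2*b: (!(4*b != -2)) <==> 2*val <= -16
Before b := val - 2*val - 2: (!(4*val != -6)) <==> 2*val <= -16
Answer: WP = (!(4*val != -6)) <==> 2*val <= -16


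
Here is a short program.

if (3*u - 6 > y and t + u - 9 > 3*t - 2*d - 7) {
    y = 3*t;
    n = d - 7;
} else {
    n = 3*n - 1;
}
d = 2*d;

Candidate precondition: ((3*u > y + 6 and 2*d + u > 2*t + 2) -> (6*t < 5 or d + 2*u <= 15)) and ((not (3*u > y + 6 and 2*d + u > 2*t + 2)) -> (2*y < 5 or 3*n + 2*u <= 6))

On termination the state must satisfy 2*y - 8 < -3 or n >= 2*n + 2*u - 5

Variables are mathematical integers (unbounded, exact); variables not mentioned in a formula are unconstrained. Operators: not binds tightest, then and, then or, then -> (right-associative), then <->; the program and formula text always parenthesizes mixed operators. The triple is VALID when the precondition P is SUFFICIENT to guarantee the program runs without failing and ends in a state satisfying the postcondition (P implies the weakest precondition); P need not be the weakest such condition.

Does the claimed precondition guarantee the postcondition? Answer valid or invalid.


Working backward. After the program, the postcondition 2*y - 8 < -3 or n >= 2*n + 2*u - 5 must hold; in canonical form it is 2*y < 5 or n + 2*u <= 5.
Before d := 2*d: 2*y < 5 or n + 2*u <= 5
Then branch requires 6*t < 5 or d + 2*u <= 12; else branch requires 2*y < 5 or 3*n + 2*u <= 6.
Before the if: ((3*u > y + 6 and 2*d + u > 2*t + 2) -> (6*t < 5 or d + 2*u <= 12)) and ((not (3*u > y + 6 and 2*d + u > 2*t + 2)) -> (2*y < 5 or 3*n + 2*u <= 6))
The weakest precondition is ((3*u > y + 6 and 2*d + u > 2*t + 2) -> (6*t < 5 or d + 2*u <= 12)) and ((not (3*u > y + 6 and 2*d + u > 2*t + 2)) -> (2*y < 5 or 3*n + 2*u <= 6)).
Check whether ((3*u > y + 6 and 2*d + u > 2*t + 2) -> (6*t < 5 or d + 2*u <= 15)) and ((not (3*u > y + 6 and 2*d + u > 2*t + 2)) -> (2*y < 5 or 3*n + 2*u <= 6)) implies it.
Countermodel: at the initial state d = 13, n = 0, t = 1, u = 0, y = -7, the precondition holds but the weakest precondition fails.
Answer: invalid


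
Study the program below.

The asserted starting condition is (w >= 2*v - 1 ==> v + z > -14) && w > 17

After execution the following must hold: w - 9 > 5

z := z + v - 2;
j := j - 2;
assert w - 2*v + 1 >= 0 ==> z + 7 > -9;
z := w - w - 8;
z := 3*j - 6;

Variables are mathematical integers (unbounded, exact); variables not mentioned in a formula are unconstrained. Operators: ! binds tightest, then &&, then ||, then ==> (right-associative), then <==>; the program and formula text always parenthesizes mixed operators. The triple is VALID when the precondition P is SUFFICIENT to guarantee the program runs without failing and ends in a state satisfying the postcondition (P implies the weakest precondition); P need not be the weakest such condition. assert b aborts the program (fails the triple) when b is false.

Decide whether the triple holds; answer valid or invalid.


Working backward. After the program, the postcondition w - 9 > 5 must hold; in canonical form it is w > 14.
Before z := 3*j - 6: w > 14
Before z := w - w - 8: w > 14
Before assert w - 2*v + 1 >= 0 ==> z + 7 > -9: (w >= 2*v - 1 ==> z > -16) && w > 14
Before j := j - 2: (w >= 2*v - 1 ==> z > -16) && w > 14
Before z := z + v - 2: (w >= 2*v - 1 ==> v + z > -14) && w > 14
The weakest precondition is (w >= 2*v - 1 ==> v + z > -14) && w > 14.
Check whether (w >= 2*v - 1 ==> v + z > -14) && w > 17 implies it.
Every state satisfying the precondition satisfies the weakest precondition: the implication holds.
Answer: valid


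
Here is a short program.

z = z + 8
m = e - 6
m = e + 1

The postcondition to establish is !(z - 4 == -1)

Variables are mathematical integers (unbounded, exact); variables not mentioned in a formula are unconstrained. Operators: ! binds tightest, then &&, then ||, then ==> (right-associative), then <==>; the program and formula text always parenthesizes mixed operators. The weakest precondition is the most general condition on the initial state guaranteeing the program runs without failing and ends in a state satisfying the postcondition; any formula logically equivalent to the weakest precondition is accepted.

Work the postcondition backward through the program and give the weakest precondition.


Working backward. After the program, the postcondition !(z - 4 == -1) must hold; in canonical form it is !(z == 3).
Before m := e + 1: !(z == 3)
Before m := e - 6: !(z == 3)
Before z := z + 8: !(z == -5)
Answer: WP = !(z == -5)


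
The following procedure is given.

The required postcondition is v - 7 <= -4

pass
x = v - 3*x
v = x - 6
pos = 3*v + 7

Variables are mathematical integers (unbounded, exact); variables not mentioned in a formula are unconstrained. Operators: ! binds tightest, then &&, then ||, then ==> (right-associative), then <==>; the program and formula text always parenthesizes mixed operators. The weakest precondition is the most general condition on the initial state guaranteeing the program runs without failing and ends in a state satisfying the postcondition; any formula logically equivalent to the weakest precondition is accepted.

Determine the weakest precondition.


Working backward. After the program, the postcondition v - 7 <= -4 must hold; in canonical form it is v <= 3.
Before pos := 3*v + 7: v <= 3
Before v := x - 6: x <= 9
Before x := v - 3*x: v <= 3*x + 9
Before skip: v <= 3*x + 9
Answer: WP = v <= 3*x + 9


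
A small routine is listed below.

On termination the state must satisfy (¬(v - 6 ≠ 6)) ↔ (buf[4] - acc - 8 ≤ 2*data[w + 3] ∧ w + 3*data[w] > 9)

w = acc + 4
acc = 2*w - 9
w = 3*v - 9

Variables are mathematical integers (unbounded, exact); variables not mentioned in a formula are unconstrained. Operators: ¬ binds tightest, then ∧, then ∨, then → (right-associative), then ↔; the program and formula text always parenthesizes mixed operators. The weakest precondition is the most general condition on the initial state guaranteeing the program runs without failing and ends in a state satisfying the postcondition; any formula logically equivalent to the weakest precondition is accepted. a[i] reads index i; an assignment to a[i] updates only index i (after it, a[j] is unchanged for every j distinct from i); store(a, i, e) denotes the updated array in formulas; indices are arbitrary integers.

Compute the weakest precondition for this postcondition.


Working backward. After the program, the postcondition (¬(v - 6 ≠ 6)) ↔ (buf[4] - acc - 8 ≤ 2*data[w + 3] ∧ w + 3*data[w] > 9) must hold; in canonical form it is (¬(v ≠ 12)) ↔ (buf[4] ≤ 2*data[w + 3] + acc + 8 ∧ 3*data[w] + w > 9).
Before w := 3*v - 9: (¬(v ≠ 12)) ↔ (buf[4] ≤ 2*data[3*v - 6] + acc + 8 ∧ 3*data[3*v - 9] + 3*v > 18)
Before acc := 2*w - 9: (¬(v ≠ 12)) ↔ (buf[4] ≤ 2*data[3*v - 6] + 2*w - 1 ∧ 3*data[3*v - 9] + 3*v > 18)
Before w := acc + 4: (¬(v ≠ 12)) ↔ (buf[4] ≤ 2*data[3*v - 6] + 2*acc + 7 ∧ 3*data[3*v - 9] + 3*v > 18)
Answer: WP = (¬(v ≠ 12)) ↔ (buf[4] ≤ 2*data[3*v - 6] + 2*acc + 7 ∧ 3*data[3*v - 9] + 3*v > 18)


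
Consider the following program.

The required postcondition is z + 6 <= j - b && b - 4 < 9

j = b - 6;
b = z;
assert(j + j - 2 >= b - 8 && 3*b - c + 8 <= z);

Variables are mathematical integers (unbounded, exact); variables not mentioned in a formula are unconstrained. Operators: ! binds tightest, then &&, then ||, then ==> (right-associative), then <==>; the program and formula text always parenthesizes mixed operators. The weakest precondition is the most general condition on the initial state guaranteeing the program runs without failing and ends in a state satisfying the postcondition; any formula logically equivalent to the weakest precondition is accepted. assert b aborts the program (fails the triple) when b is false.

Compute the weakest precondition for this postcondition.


Working backward. After the program, the postcondition z + 6 <= j - b && b - 4 < 9 must hold; in canonical form it is b + z <= j - 6 && b < 13.
Before assert j + j - 2 >= b - 8 && 3*b - c + 8 <= z: 2*j >= b - 6 && 3*b <= c + z - 8 && b + z <= j - 6 && b < 13
Before b := z: 2*j >= z - 6 && 2*z <= c - 8 && 2*z <= j - 6 && z < 13
Before j := b - 6: 2*b >= z + 6 && 2*z <= c - 8 && 2*z <= b - 12 && z < 13
Answer: WP = 2*b >= z + 6 && 2*z <= c - 8 && 2*z <= b - 12 && z < 13


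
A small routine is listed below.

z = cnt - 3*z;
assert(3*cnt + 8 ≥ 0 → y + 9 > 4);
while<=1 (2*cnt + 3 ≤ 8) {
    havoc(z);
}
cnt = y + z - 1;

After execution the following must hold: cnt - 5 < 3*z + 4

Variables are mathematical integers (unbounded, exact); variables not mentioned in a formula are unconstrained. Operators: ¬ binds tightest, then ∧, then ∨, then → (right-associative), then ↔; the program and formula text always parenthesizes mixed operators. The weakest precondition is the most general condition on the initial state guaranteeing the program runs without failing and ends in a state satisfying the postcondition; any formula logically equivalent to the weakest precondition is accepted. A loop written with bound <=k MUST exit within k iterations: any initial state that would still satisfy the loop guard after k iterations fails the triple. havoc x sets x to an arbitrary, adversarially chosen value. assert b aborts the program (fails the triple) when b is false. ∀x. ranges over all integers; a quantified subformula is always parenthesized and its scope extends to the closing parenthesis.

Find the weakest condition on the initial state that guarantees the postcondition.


Working backward. After the program, the postcondition cnt - 5 < 3*z + 4 must hold; in canonical form it is cnt < 3*z + 9.
Before cnt := y + z - 1: y < 2*z + 10
Before the loop (bound <=1), unroll the exhaustion recursion (WP_0 = exit-now case; WP_j = one more guarded iteration, up to j = 1):
  WP_0: (¬(2*cnt ≤ 5)) ∧ y < 2*z + 10
  WP_1: (2*cnt ≤ 5 → (∀z_1. ((¬(2*cnt ≤ 5)) ∧ y < 2*z_1 + 10))) ∧ ((¬(2*cnt ≤ 5)) → y < 2*z + 10)
So before the loop: (2*cnt ≤ 5 → (∀z_1. ((¬(2*cnt ≤ 5)) ∧ y < 2*z_1 + 10))) ∧ ((¬(2*cnt ≤ 5)) → y < 2*z + 10)
Before assert 3*cnt + 8 ≥ 0 → y + 9 > 4: (3*cnt ≥ -8 → y > -5) ∧ (2*cnt ≤ 5 → (∀z_1. ((¬(2*cnt ≤ 5)) ∧ y < 2*z_1 + 10))) ∧ ((¬(2*cnt ≤ 5)) → y < 2*z + 10)
Before z := cnt - 3*z: (3*cnt ≥ -8 → y > -5) ∧ (2*cnt ≤ 5 → (∀z_1. ((¬(2*cnt ≤ 5)) ∧ y < 2*z_1 + 10))) ∧ ((¬(2*cnt ≤ 5)) → y + 6*z < 2*cnt + 10)
Answer: WP = (3*cnt ≥ -8 → y > -5) ∧ (2*cnt ≤ 5 → (∀z_1. ((¬(2*cnt ≤ 5)) ∧ y < 2*z_1 + 10))) ∧ ((¬(2*cnt ≤ 5)) → y + 6*z < 2*cnt + 10)


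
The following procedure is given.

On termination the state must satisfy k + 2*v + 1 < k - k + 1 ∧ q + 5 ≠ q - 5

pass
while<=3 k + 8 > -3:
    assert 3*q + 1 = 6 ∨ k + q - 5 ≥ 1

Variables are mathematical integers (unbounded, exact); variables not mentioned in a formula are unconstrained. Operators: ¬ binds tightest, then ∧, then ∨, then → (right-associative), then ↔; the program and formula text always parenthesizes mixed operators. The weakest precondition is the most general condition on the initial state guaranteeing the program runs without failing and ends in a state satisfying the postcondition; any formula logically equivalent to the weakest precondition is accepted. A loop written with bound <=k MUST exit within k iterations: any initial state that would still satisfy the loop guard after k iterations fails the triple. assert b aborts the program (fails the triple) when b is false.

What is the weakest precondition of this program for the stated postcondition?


Working backward. After the program, the postcondition k + 2*v + 1 < k - k + 1 ∧ q + 5 ≠ q - 5 must hold; in canonical form it is k + 2*v < 0.
Before the loop (bound <=3), unroll the exhaustion recursion (WP_0 = exit-now case; WP_j = one more guarded iteration, up to j = 3):
  WP_0: (¬(k > -11)) ∧ k + 2*v < 0
  WP_1: (k > -11 → ((3*q = 5 ∨ k + q ≥ 6) ∧ (¬(k > -11)) ∧ k + 2*v < 0)) ∧ ((¬(k > -11)) → k + 2*v < 0)
  WP_2: (k > -11 → ((3*q = 5 ∨ k + q ≥ 6) ∧ (k > -11 → ((3*q = 5 ∨ k + q ≥ 6) ∧ (¬(k > -11)) ∧ k + 2*v < 0)) ∧ ((¬(k > -11)) → k + 2*v < 0))) ∧ ((¬(k > -11)) → k + 2*v < 0)
  WP_3: (k > -11 → ((3*q = 5 ∨ k + q ≥ 6) ∧ (k > -11 → ((3*q = 5 ∨ k + q ≥ 6) ∧ (k > -11 → ((3*q = 5 ∨ k + q ≥ 6) ∧ (¬(k > -11)) ∧ k + 2*v < 0)) ∧ ((¬(k > -11)) → k + 2*v < 0))) ∧ ((¬(k > -11)) → k + 2*v < 0))) ∧ ((¬(k > -11)) → k + 2*v < 0)
So before the loop: (k > -11 → ((3*q = 5 ∨ k + q ≥ 6) ∧ (k > -11 → ((3*q = 5 ∨ k + q ≥ 6) ∧ (k > -11 → ((3*q = 5 ∨ k + q ≥ 6) ∧ (¬(k > -11)) ∧ k + 2*v < 0)) ∧ ((¬(k > -11)) → k + 2*v < 0))) ∧ ((¬(k > -11)) → k + 2*v < 0))) ∧ ((¬(k > -11)) → k + 2*v < 0)
Before skip: (k > -11 → ((3*q = 5 ∨ k + q ≥ 6) ∧ (k > -11 → ((3*q = 5 ∨ k + q ≥ 6) ∧ (k > -11 → ((3*q = 5 ∨ k + q ≥ 6) ∧ (¬(k > -11)) ∧ k + 2*v < 0)) ∧ ((¬(k > -11)) → k + 2*v < 0))) ∧ ((¬(k > -11)) → k + 2*v < 0))) ∧ ((¬(k > -11)) → k + 2*v < 0)
Answer: WP = (k > -11 → ((3*q = 5 ∨ k + q ≥ 6) ∧ (k > -11 → ((3*q = 5 ∨ k + q ≥ 6) ∧ (k > -11 → ((3*q = 5 ∨ k + q ≥ 6) ∧ (¬(k > -11)) ∧ k + 2*v < 0)) ∧ ((¬(k > -11)) → k + 2*v < 0))) ∧ ((¬(k > -11)) → k + 2*v < 0))) ∧ ((¬(k > -11)) → k + 2*v < 0)


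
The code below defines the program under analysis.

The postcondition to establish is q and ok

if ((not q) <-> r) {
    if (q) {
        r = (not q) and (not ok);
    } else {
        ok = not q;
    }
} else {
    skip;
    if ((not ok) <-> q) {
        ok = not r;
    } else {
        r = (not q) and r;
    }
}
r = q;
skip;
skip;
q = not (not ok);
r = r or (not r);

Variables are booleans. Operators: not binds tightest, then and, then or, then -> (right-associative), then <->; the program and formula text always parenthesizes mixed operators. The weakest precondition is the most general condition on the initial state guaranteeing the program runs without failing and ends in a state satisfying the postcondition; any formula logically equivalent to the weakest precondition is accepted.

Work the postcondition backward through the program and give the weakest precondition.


Working backward. After the program, q and ok must hold.
Before r := r or (not r): q and ok
Before q := not (not ok): ok
Before skip: ok
Before skip: ok
Before r := q: ok
Then branch requires q -> ok; else branch requires (((not ok) <-> q) -> (not r)) and ((not ((not ok) <-> q)) -> ok).
Before the if: (((not q) <-> r) -> (q -> ok)) and ((not ((not q) <-> r)) -> ((((not ok) <-> q) -> (not r)) and ((not ((not ok) <-> q)) -> ok)))
Answer: WP = (((not q) <-> r) -> (q -> ok)) and ((not ((not q) <-> r)) -> ((((not ok) <-> q) -> (not r)) and ((not ((not ok) <-> q)) -> ok)))


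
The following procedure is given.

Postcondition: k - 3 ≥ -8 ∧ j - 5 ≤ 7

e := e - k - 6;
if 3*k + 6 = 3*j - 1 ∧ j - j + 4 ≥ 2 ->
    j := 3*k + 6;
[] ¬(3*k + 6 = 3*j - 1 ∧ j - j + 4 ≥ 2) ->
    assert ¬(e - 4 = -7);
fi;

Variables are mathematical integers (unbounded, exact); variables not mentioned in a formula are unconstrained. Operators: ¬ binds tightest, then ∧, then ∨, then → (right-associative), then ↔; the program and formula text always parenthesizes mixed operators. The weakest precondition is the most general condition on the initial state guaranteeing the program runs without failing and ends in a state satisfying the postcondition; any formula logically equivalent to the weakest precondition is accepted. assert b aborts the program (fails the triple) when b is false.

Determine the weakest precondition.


Working backward. After the program, the postcondition k - 3 ≥ -8 ∧ j - 5 ≤ 7 must hold; in canonical form it is k ≥ -5 ∧ j ≤ 12.
Then branch requires k ≥ -5 ∧ 3*k ≤ 6; else branch requires (¬(e = -3)) ∧ k ≥ -5 ∧ j ≤ 12.
Before the if: (3*k = 3*j - 7 → (k ≥ -5 ∧ 3*k ≤ 6)) ∧ ((¬(3*k = 3*j - 7)) → ((¬(e = -3)) ∧ k ≥ -5 ∧ j ≤ 12))
Before e := e - k - 6: (3*k = 3*j - 7 → (k ≥ -5 ∧ 3*k ≤ 6)) ∧ ((¬(3*k = 3*j - 7)) → ((¬(e = k + 3)) ∧ k ≥ -5 ∧ j ≤ 12))
Answer: WP = (3*k = 3*j - 7 → (k ≥ -5 ∧ 3*k ≤ 6)) ∧ ((¬(3*k = 3*j - 7)) → ((¬(e = k + 3)) ∧ k ≥ -5 ∧ j ≤ 12))


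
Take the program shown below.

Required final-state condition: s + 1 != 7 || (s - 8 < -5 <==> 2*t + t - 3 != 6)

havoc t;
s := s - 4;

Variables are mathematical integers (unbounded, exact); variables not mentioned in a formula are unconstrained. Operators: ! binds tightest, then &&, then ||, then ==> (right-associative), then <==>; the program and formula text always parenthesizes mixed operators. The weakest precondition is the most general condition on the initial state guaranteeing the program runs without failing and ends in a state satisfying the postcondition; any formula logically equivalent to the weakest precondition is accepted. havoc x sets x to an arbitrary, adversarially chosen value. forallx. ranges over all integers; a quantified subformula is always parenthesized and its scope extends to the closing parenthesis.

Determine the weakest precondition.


Working backward. After the program, the postcondition s + 1 != 7 || (s - 8 < -5 <==> 2*t + t - 3 != 6) must hold; in canonical form it is s != 6 || (s < 3 <==> 3*t != 9).
Before s := s - 4: s != 10 || (s < 7 <==> 3*t != 9)
Before havoc t: forall t_1. (s != 10 || (s < 7 <==> 3*t_1 != 9))
Answer: WP = forall t_1. (s != 10 || (s < 7 <==> 3*t_1 != 9))


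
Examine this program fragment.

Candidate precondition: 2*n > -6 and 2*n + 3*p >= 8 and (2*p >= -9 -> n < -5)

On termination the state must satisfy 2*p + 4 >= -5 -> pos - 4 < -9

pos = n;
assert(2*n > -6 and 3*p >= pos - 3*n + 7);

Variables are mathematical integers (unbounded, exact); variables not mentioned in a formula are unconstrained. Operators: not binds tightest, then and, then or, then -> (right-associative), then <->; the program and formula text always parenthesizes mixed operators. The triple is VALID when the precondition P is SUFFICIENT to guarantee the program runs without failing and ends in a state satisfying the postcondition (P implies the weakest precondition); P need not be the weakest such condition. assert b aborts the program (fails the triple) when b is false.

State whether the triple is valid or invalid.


Working backward. After the program, the postcondition 2*p + 4 >= -5 -> pos - 4 < -9 must hold; in canonical form it is 2*p >= -9 -> pos < -5.
Before assert 2*n > -6 and 3*p >= pos - 3*n + 7: 2*n > -6 and 3*n + 3*p >= pos + 7 and (2*p >= -9 -> pos < -5)
Before pos := n: 2*n > -6 and 2*n + 3*p >= 7 and (2*p >= -9 -> n < -5)
The weakest precondition is 2*n > -6 and 2*n + 3*p >= 7 and (2*p >= -9 -> n < -5).
Check whether 2*n > -6 and 2*n + 3*p >= 8 and (2*p >= -9 -> n < -5) implies it.
Every state satisfying the precondition satisfies the weakest precondition: the implication holds.
Answer: valid
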